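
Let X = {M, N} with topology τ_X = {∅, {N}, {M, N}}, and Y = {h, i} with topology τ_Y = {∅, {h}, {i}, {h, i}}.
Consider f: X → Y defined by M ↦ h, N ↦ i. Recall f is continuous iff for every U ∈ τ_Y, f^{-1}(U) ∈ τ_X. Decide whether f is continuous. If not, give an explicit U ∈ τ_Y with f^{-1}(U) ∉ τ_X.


f is NOT continuous.

Compute f^{-1}(U) for each U ∈ τ_Y:
  U = ∅: f^{-1}(U) = ∅ ∈ τ_X ✓.
  U = {h}: f^{-1}(U) = {M} ∉ τ_X ✗.
  U = {i}: f^{-1}(U) = {N} ∈ τ_X ✓.
  U = {h, i}: f^{-1}(U) = {M, N} ∈ τ_X ✓.
Found U = {h} with f^{-1}(U) = {M} not in τ_X. Therefore f is NOT continuous.


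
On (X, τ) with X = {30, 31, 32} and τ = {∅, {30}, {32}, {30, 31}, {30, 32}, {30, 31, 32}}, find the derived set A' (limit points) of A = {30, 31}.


A' = {31}

For each x ∈ X, list the open sets U ∈ τ with x ∈ U, then check whether U ∩ (A ∖ {x}) ≠ ∅ for every such U.
  x = 30: open {30} ∋ x has {30} ∩ (A ∖ {30}) = ∅, so x is NOT a limit point.
  x = 31: opens ∋ x are {30, 31}, {30, 31, 32}; each meets A ∖ {31}, so x IS a limit point.
  x = 32: open {32} ∋ x has {32} ∩ (A ∖ {32}) = ∅, so x is NOT a limit point.
Collecting: A' = {31}.


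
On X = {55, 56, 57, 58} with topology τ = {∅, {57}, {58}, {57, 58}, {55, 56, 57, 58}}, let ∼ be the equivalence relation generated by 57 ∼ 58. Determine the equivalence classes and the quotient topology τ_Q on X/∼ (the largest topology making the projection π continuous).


X/∼ = {[55], [56], [57=58]}; |τ_Q| = 3.

Equivalence classes: [55], [56], [57=58].
Quotient map π: X → X/∼ sends 55 ↦ [55], 56 ↦ [56], 57 ↦ [57=58], 58 ↦ [57=58].
For each subset V ⊆ X/∼, compute π^{-1}(V) ⊆ X and check whether π^{-1}(V) ∈ τ. V is open in τ_Q iff π^{-1}(V) ∈ τ.
  V = {}: π^{-1}(V) = ∅ ∈ τ ✓.
  V = {[55]}: π^{-1}(V) = {55} ∉ τ ✗.
  V = {[56]}: π^{-1}(V) = {56} ∉ τ ✗.
  V = {[55], [56]}: π^{-1}(V) = {55, 56} ∉ τ ✗.
  V = {[57=58]}: π^{-1}(V) = {57, 58} ∈ τ ✓.
  V = {[55], [57=58]}: π^{-1}(V) = {55, 57, 58} ∉ τ ✗.
  V = {[56], [57=58]}: π^{-1}(V) = {56, 57, 58} ∉ τ ✗.
  V = {[55], [56], [57=58]}: π^{-1}(V) = {55, 56, 57, 58} ∈ τ ✓.
Open sets in the quotient: τ_Q = {{}, {[57=58]}, {[55], [56], [57=58]}} (3 elements).


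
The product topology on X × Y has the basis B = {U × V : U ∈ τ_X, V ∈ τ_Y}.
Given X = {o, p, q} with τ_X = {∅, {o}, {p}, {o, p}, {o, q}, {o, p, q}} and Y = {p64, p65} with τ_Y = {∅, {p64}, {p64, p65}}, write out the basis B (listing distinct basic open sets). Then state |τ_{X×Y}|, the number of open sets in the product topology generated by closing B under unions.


Basis B = {∅ × ∅, {o} × {p64}, {p} × {p64}, {o} × {p64, p65}, {o, p} × {p64}, {o, q} × {p64}, {p} × {p64, p65}, {o, p, q} × {p64}, {o, p} × {p64, p65}, {o, q} × {p64, p65}, {o, p, q} × {p64, p65}}; |τ_{X×Y}| = 18.

Enumerate products U × V with U ∈ τ_X, V ∈ τ_Y (deduplicated):
  ∅ × ∅ = {} (∅)
  {o} × {p64} = {(o,p64)}
  {p} × {p64} = {(p,p64)}
  {o} × {p64, p65} = {(o,p64), (o,p65)}
  {o, p} × {p64} = {(o,p64), (p,p64)}
  {o, q} × {p64} = {(o,p64), (q,p64)}
  {p} × {p64, p65} = {(p,p64), (p,p65)}
  {o, p, q} × {p64} = {(o,p64), (p,p64), (q,p64)}
  {o, p} × {p64, p65} = {(o,p64), (o,p65), (p,p64), (p,p65)}
  {o, q} × {p64, p65} = {(o,p64), (o,p65), (q,p64), (q,p65)}
  {o, p, q} × {p64, p65} = {(o,p64), (o,p65), (p,p64), (p,p65), (q,p64), (q,p65)}
These 11 distinct sets form the basis B.
Close under arbitrary unions to get τ_{X×Y}; counting gives |τ_{X×Y}| = 18.


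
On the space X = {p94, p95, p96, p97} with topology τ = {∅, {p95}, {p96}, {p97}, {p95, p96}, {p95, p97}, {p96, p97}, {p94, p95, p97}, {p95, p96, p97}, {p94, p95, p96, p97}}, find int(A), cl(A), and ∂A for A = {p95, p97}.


int(A) = {p95, p97}, cl(A) = {p94, p95, p97}, ∂A = {p94}.

Closed sets in (X, τ) are complements of opens:
  closed(X, τ) = {∅, {p94}, {p96}, {p94, p95}, {p94, p96}, {p94, p97}, {p94, p95, p96}, {p94, p95, p97}, {p94, p96, p97}, {p94, p95, p96, p97}}.
int(A) = ⋃ {U ∈ τ : U ⊆ A}. Opens contained in A: ∅, {p95}, {p97}, {p95, p97}.
Taking the union of these: int(A) = {p95, p97}.
cl(A) = ⋂ {C closed : A ⊆ C}. Closed sets containing A: {p94, p95, p97}, {p94, p95, p96, p97}.
Intersecting these: cl(A) = {p94, p95, p97}.
∂A = cl(A) ∖ int(A) = {p94, p95, p97} ∖ {p95, p97} = {p94}.


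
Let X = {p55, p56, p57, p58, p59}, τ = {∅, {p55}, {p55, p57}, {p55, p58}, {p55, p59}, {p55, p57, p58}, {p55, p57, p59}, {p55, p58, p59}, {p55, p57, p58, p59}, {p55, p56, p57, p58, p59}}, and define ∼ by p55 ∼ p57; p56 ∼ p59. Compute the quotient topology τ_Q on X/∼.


X/∼ = {[p55=p57], [p56=p59], [p58]}; |τ_Q| = 4.

Equivalence classes: [p55=p57], [p56=p59], [p58].
Quotient map π: X → X/∼ sends p55 ↦ [p55=p57], p56 ↦ [p56=p59], p57 ↦ [p55=p57], p58 ↦ [p58], p59 ↦ [p56=p59].
For each subset V ⊆ X/∼, compute π^{-1}(V) ⊆ X and check whether π^{-1}(V) ∈ τ. V is open in τ_Q iff π^{-1}(V) ∈ τ.
  V = {}: π^{-1}(V) = ∅ ∈ τ ✓.
  V = {[p55=p57]}: π^{-1}(V) = {p55, p57} ∈ τ ✓.
  V = {[p56=p59]}: π^{-1}(V) = {p56, p59} ∉ τ ✗.
  V = {[p55=p57], [p56=p59]}: π^{-1}(V) = {p55, p56, p57, p59} ∉ τ ✗.
  V = {[p58]}: π^{-1}(V) = {p58} ∉ τ ✗.
  V = {[p55=p57], [p58]}: π^{-1}(V) = {p55, p57, p58} ∈ τ ✓.
  V = {[p56=p59], [p58]}: π^{-1}(V) = {p56, p58, p59} ∉ τ ✗.
  V = {[p55=p57], [p56=p59], [p58]}: π^{-1}(V) = {p55, p56, p57, p58, p59} ∈ τ ✓.
Open sets in the quotient: τ_Q = {{}, {[p55=p57]}, {[p55=p57], [p58]}, {[p55=p57], [p56=p59], [p58]}} (4 elements).


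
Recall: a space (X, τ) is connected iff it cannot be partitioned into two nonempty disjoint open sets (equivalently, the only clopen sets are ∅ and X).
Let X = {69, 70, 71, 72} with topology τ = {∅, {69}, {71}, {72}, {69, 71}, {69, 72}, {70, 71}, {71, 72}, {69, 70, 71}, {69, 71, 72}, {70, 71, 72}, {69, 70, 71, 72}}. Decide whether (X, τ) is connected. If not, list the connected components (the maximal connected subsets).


(X, τ) is disconnected; components = [{69}, {72}, {70, 71}].

Find clopen sets (U ∈ τ with X ∖ U ∈ τ):
  U = ∅, X ∖ U = {69, 70, 71, 72} — both open, so U is clopen.
  U = {69}, X ∖ U = {70, 71, 72} — both open, so U is clopen.
  U = {72}, X ∖ U = {69, 70, 71} — both open, so U is clopen.
  U = {69, 72}, X ∖ U = {70, 71} — both open, so U is clopen.
  U = {70, 71}, X ∖ U = {69, 72} — both open, so U is clopen.
  U = {69, 70, 71}, X ∖ U = {72} — both open, so U is clopen.
  U = {70, 71, 72}, X ∖ U = {69} — both open, so U is clopen.
  U = {69, 70, 71, 72}, X ∖ U = ∅ — both open, so U is clopen.
Nontrivial clopen(s) exist: e.g. {70, 71}. So (X, τ) is disconnected.
Compute connected components by grouping points that agree on all clopens:
  component: {69}
  component: {72}
  component: {70, 71}


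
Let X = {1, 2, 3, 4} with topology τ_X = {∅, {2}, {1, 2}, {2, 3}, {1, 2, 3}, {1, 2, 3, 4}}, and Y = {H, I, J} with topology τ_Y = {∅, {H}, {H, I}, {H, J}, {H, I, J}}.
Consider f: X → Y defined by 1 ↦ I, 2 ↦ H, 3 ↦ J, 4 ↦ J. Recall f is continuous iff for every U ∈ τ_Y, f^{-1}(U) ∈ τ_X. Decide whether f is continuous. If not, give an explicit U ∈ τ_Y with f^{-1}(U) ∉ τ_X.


f is NOT continuous.

Compute f^{-1}(U) for each U ∈ τ_Y:
  U = ∅: f^{-1}(U) = ∅ ∈ τ_X ✓.
  U = {H}: f^{-1}(U) = {2} ∈ τ_X ✓.
  U = {H, I}: f^{-1}(U) = {1, 2} ∈ τ_X ✓.
  U = {H, J}: f^{-1}(U) = {2, 3, 4} ∉ τ_X ✗.
  U = {H, I, J}: f^{-1}(U) = {1, 2, 3, 4} ∈ τ_X ✓.
Found U = {H, J} with f^{-1}(U) = {2, 3, 4} not in τ_X. Therefore f is NOT continuous.


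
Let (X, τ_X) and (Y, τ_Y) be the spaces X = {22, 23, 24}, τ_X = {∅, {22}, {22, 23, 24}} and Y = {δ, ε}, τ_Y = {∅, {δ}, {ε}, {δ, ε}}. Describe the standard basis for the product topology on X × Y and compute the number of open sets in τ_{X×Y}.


Basis B = {∅ × ∅, {22} × {δ}, {22} × {ε}, {22} × {δ, ε}, {22, 23, 24} × {δ}, {22, 23, 24} × {ε}, {22, 23, 24} × {δ, ε}}; |τ_{X×Y}| = 9.

Enumerate products U × V with U ∈ τ_X, V ∈ τ_Y (deduplicated):
  ∅ × ∅ = {} (∅)
  {22} × {δ} = {(22,δ)}
  {22} × {ε} = {(22,ε)}
  {22} × {δ, ε} = {(22,δ), (22,ε)}
  {22, 23, 24} × {δ} = {(22,δ), (23,δ), (24,δ)}
  {22, 23, 24} × {ε} = {(22,ε), (23,ε), (24,ε)}
  {22, 23, 24} × {δ, ε} = {(22,δ), (22,ε), (23,δ), (23,ε), (24,δ), (24,ε)}
These 7 distinct sets form the basis B.
Close under arbitrary unions to get τ_{X×Y}; counting gives |τ_{X×Y}| = 9.


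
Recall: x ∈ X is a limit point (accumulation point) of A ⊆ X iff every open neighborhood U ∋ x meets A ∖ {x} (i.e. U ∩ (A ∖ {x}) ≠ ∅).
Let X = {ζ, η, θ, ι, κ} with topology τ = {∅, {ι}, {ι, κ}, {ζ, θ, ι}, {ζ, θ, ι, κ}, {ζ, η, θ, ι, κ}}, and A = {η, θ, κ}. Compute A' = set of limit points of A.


A' = {ζ, η}

For each x ∈ X, list the open sets U ∈ τ with x ∈ U, then check whether U ∩ (A ∖ {x}) ≠ ∅ for every such U.
  x = ζ: opens ∋ x are {ζ, θ, ι}, {ζ, θ, ι, κ}, {ζ, η, θ, ι, κ}; each meets A ∖ {ζ}, so x IS a limit point.
  x = η: opens ∋ x are {ζ, η, θ, ι, κ}; each meets A ∖ {η}, so x IS a limit point.
  x = θ: open {ζ, θ, ι} ∋ x has {ζ, θ, ι} ∩ (A ∖ {θ}) = ∅, so x is NOT a limit point.
  x = ι: open {ι} ∋ x has {ι} ∩ (A ∖ {ι}) = ∅, so x is NOT a limit point.
  x = κ: open {ι, κ} ∋ x has {ι, κ} ∩ (A ∖ {κ}) = ∅, so x is NOT a limit point.
Collecting: A' = {ζ, η}.


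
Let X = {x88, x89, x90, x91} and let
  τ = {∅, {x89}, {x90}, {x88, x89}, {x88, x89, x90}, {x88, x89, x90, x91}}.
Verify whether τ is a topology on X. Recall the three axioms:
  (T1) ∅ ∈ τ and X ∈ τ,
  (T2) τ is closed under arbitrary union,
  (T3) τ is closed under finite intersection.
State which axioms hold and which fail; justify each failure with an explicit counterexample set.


τ is NOT a topology on X.

Axiom (T1): ∅ ∈ τ? Yes; X ∈ τ? Yes.
Axiom (T2/T3): check pairwise unions and intersections of members of τ.
Counterexample for (T2): {x89} ∪ {x90} = {x89, x90} ∉ τ. Therefore τ is NOT a topology.


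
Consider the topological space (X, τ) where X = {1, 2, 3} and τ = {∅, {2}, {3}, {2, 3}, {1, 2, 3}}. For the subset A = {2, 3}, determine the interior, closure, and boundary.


int(A) = {2, 3}, cl(A) = {1, 2, 3}, ∂A = {1}.

Closed sets in (X, τ) are complements of opens:
  closed(X, τ) = {∅, {1}, {1, 2}, {1, 3}, {1, 2, 3}}.
int(A) = ⋃ {U ∈ τ : U ⊆ A}. Opens contained in A: ∅, {2}, {3}, {2, 3}.
Taking the union of these: int(A) = {2, 3}.
cl(A) = ⋂ {C closed : A ⊆ C}. Closed sets containing A: {1, 2, 3}.
Intersecting these: cl(A) = {1, 2, 3}.
∂A = cl(A) ∖ int(A) = {1, 2, 3} ∖ {2, 3} = {1}.


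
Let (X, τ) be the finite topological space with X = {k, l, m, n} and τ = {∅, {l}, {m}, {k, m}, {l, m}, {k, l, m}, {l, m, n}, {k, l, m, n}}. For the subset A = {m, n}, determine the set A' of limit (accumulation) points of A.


A' = {k, n}

For each x ∈ X, list the open sets U ∈ τ with x ∈ U, then check whether U ∩ (A ∖ {x}) ≠ ∅ for every such U.
  x = k: opens ∋ x are {k, m}, {k, l, m}, {k, l, m, n}; each meets A ∖ {k}, so x IS a limit point.
  x = l: open {l} ∋ x has {l} ∩ (A ∖ {l}) = ∅, so x is NOT a limit point.
  x = m: open {m} ∋ x has {m} ∩ (A ∖ {m}) = ∅, so x is NOT a limit point.
  x = n: opens ∋ x are {l, m, n}, {k, l, m, n}; each meets A ∖ {n}, so x IS a limit point.
Collecting: A' = {k, n}.


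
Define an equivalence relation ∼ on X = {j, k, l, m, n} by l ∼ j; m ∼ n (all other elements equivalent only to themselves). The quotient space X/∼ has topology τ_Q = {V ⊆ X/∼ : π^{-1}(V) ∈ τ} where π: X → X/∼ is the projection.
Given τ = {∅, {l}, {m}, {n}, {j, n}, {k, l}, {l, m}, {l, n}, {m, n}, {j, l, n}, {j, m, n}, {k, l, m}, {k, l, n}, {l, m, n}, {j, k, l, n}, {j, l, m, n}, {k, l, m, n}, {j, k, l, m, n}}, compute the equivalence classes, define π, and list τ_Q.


X/∼ = {[j=l], [k], [m=n]}; |τ_Q| = 4.

Equivalence classes: [j=l], [k], [m=n].
Quotient map π: X → X/∼ sends j ↦ [j=l], k ↦ [k], l ↦ [j=l], m ↦ [m=n], n ↦ [m=n].
For each subset V ⊆ X/∼, compute π^{-1}(V) ⊆ X and check whether π^{-1}(V) ∈ τ. V is open in τ_Q iff π^{-1}(V) ∈ τ.
  V = {}: π^{-1}(V) = ∅ ∈ τ ✓.
  V = {[j=l]}: π^{-1}(V) = {j, l} ∉ τ ✗.
  V = {[k]}: π^{-1}(V) = {k} ∉ τ ✗.
  V = {[j=l], [k]}: π^{-1}(V) = {j, k, l} ∉ τ ✗.
  V = {[m=n]}: π^{-1}(V) = {m, n} ∈ τ ✓.
  V = {[j=l], [m=n]}: π^{-1}(V) = {j, l, m, n} ∈ τ ✓.
  V = {[k], [m=n]}: π^{-1}(V) = {k, m, n} ∉ τ ✗.
  V = {[j=l], [k], [m=n]}: π^{-1}(V) = {j, k, l, m, n} ∈ τ ✓.
Open sets in the quotient: τ_Q = {{}, {[m=n]}, {[j=l], [m=n]}, {[j=l], [k], [m=n]}} (4 elements).


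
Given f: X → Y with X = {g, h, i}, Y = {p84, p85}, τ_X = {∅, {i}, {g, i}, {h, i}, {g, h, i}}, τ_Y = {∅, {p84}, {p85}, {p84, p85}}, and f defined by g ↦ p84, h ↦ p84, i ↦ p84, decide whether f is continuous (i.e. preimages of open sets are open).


f IS continuous.

Compute f^{-1}(U) for each U ∈ τ_Y:
  U = ∅: f^{-1}(U) = ∅ ∈ τ_X ✓.
  U = {p84}: f^{-1}(U) = {g, h, i} ∈ τ_X ✓.
  U = {p85}: f^{-1}(U) = ∅ ∈ τ_X ✓.
  U = {p84, p85}: f^{-1}(U) = {g, h, i} ∈ τ_X ✓.
Every preimage lies in τ_X, so f IS continuous.


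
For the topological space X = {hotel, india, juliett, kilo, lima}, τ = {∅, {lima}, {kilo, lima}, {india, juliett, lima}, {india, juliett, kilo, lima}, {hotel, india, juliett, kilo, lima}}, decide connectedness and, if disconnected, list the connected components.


(X, τ) is connected.

Find clopen sets (U ∈ τ with X ∖ U ∈ τ):
  U = ∅, X ∖ U = {hotel, india, juliett, kilo, lima} — both open, so U is clopen.
  U = {hotel, india, juliett, kilo, lima}, X ∖ U = ∅ — both open, so U is clopen.
Only trivial clopens (∅ and X) exist, so (X, τ) is connected.
Compute connected components by grouping points that agree on all clopens:
  component: {hotel, india, juliett, kilo, lima}


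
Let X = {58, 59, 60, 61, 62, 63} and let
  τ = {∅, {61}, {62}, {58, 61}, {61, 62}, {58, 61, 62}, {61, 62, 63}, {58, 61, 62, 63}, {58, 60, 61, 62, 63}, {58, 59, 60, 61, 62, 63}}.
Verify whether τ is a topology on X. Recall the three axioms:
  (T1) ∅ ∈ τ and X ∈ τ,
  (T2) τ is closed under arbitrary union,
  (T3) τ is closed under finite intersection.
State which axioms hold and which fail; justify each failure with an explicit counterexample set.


τ IS a topology on X.

Axiom (T1): ∅ ∈ τ? Yes; X ∈ τ? Yes.
Axiom (T2/T3): check pairwise unions and intersections of members of τ.
All pairwise intersections and unions checked — each lies in τ. Therefore τ satisfies (T1), (T2), (T3): it IS a topology on X.


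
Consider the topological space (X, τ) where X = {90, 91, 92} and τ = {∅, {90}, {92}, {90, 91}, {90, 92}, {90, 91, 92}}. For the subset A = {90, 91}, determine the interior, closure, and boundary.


int(A) = {90, 91}, cl(A) = {90, 91}, ∂A = ∅.

Closed sets in (X, τ) are complements of opens:
  closed(X, τ) = {∅, {91}, {92}, {90, 91}, {91, 92}, {90, 91, 92}}.
int(A) = ⋃ {U ∈ τ : U ⊆ A}. Opens contained in A: ∅, {90}, {90, 91}.
Taking the union of these: int(A) = {90, 91}.
cl(A) = ⋂ {C closed : A ⊆ C}. Closed sets containing A: {90, 91}, {90, 91, 92}.
Intersecting these: cl(A) = {90, 91}.
∂A = cl(A) ∖ int(A) = {90, 91} ∖ {90, 91} = ∅.


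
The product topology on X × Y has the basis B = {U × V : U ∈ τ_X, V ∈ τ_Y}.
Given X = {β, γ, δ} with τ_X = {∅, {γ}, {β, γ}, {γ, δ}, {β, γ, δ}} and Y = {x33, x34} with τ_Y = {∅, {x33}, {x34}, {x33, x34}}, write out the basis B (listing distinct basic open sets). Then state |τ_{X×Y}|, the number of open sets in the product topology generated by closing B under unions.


Basis B = {∅ × ∅, {γ} × {x33}, {γ} × {x34}, {β, γ} × {x33}, {β, γ} × {x34}, {γ} × {x33, x34}, {γ, δ} × {x33}, {γ, δ} × {x34}, {β, γ, δ} × {x33}, {β, γ, δ} × {x34}, {β, γ} × {x33, x34}, {γ, δ} × {x33, x34}, {β, γ, δ} × {x33, x34}}; |τ_{X×Y}| = 25.

Enumerate products U × V with U ∈ τ_X, V ∈ τ_Y (deduplicated):
  ∅ × ∅ = {} (∅)
  {γ} × {x33} = {(γ,x33)}
  {γ} × {x34} = {(γ,x34)}
  {β, γ} × {x33} = {(β,x33), (γ,x33)}
  {β, γ} × {x34} = {(β,x34), (γ,x34)}
  {γ} × {x33, x34} = {(γ,x33), (γ,x34)}
  {γ, δ} × {x33} = {(γ,x33), (δ,x33)}
  {γ, δ} × {x34} = {(γ,x34), (δ,x34)}
  {β, γ, δ} × {x33} = {(β,x33), (γ,x33), (δ,x33)}
  {β, γ, δ} × {x34} = {(β,x34), (γ,x34), (δ,x34)}
  {β, γ} × {x33, x34} = {(β,x33), (β,x34), (γ,x33), (γ,x34)}
  {γ, δ} × {x33, x34} = {(γ,x33), (γ,x34), (δ,x33), (δ,x34)}
  {β, γ, δ} × {x33, x34} = {(β,x33), (β,x34), (γ,x33), (γ,x34), (δ,x33), (δ,x34)}
These 13 distinct sets form the basis B.
Close under arbitrary unions to get τ_{X×Y}; counting gives |τ_{X×Y}| = 25.


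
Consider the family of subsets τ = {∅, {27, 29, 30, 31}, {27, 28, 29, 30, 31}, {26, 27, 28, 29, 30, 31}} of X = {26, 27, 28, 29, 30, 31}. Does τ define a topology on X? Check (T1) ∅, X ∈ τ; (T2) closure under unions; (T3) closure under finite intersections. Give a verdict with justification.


τ IS a topology on X.

Axiom (T1): ∅ ∈ τ? Yes; X ∈ τ? Yes.
Axiom (T2/T3): check pairwise unions and intersections of members of τ.
All pairwise intersections and unions checked — each lies in τ. Therefore τ satisfies (T1), (T2), (T3): it IS a topology on X.


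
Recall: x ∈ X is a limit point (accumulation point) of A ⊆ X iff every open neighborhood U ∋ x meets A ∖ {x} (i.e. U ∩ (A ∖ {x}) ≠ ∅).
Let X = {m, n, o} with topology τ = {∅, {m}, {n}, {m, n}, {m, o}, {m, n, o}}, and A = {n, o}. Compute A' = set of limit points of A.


A' = ∅

For each x ∈ X, list the open sets U ∈ τ with x ∈ U, then check whether U ∩ (A ∖ {x}) ≠ ∅ for every such U.
  x = m: open {m} ∋ x has {m} ∩ (A ∖ {m}) = ∅, so x is NOT a limit point.
  x = n: open {n} ∋ x has {n} ∩ (A ∖ {n}) = ∅, so x is NOT a limit point.
  x = o: open {m, o} ∋ x has {m, o} ∩ (A ∖ {o}) = ∅, so x is NOT a limit point.
Collecting: A' = ∅.


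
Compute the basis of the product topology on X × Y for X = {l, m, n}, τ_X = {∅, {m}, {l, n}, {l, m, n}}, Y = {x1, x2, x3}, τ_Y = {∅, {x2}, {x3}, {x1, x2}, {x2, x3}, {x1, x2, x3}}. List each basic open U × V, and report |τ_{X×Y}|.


Basis B = {∅ × ∅, {m} × {x2}, {m} × {x3}, {l, n} × {x2}, {l, n} × {x3}, {m} × {x1, x2}, {m} × {x2, x3}, {l, m, n} × {x2}, {l, m, n} × {x3}, {m} × {x1, x2, x3}, {l, n} × {x1, x2}, {l, n} × {x2, x3}, {l, n} × {x1, x2, x3}, {l, m, n} × {x1, x2}, {l, m, n} × {x2, x3}, {l, m, n} × {x1, x2, x3}}; |τ_{X×Y}| = 36.

Enumerate products U × V with U ∈ τ_X, V ∈ τ_Y (deduplicated):
  ∅ × ∅ = {} (∅)
  {m} × {x2} = {(m,x2)}
  {m} × {x3} = {(m,x3)}
  {l, n} × {x2} = {(l,x2), (n,x2)}
  {l, n} × {x3} = {(l,x3), (n,x3)}
  {m} × {x1, x2} = {(m,x1), (m,x2)}
  {m} × {x2, x3} = {(m,x2), (m,x3)}
  {l, m, n} × {x2} = {(l,x2), (m,x2), (n,x2)}
  {l, m, n} × {x3} = {(l,x3), (m,x3), (n,x3)}
  {m} × {x1, x2, x3} = {(m,x1), (m,x2), (m,x3)}
  {l, n} × {x1, x2} = {(l,x1), (l,x2), (n,x1), (n,x2)}
  {l, n} × {x2, x3} = {(l,x2), (l,x3), (n,x2), (n,x3)}
  {l, n} × {x1, x2, x3} = {(l,x1), (l,x2), (l,x3), (n,x1), (n,x2), (n,x3)}
  {l, m, n} × {x1, x2} = {(l,x1), (l,x2), (m,x1), (m,x2), (n,x1), (n,x2)}
  {l, m, n} × {x2, x3} = {(l,x2), (l,x3), (m,x2), (m,x3), (n,x2), (n,x3)}
  {l, m, n} × {x1, x2, x3} = {(l,x1), (l,x2), (l,x3), (m,x1), (m,x2), (m,x3), (n,x1), (n,x2), (n,x3)}
These 16 distinct sets form the basis B.
Close under arbitrary unions to get τ_{X×Y}; counting gives |τ_{X×Y}| = 36.


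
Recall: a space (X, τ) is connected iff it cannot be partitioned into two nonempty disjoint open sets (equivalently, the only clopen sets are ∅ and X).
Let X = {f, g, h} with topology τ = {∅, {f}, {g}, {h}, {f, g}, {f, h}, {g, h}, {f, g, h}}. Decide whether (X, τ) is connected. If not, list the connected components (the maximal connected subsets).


(X, τ) is disconnected; components = [{f}, {g}, {h}].

Find clopen sets (U ∈ τ with X ∖ U ∈ τ):
  U = ∅, X ∖ U = {f, g, h} — both open, so U is clopen.
  U = {f}, X ∖ U = {g, h} — both open, so U is clopen.
  U = {g}, X ∖ U = {f, h} — both open, so U is clopen.
  U = {h}, X ∖ U = {f, g} — both open, so U is clopen.
  U = {f, g}, X ∖ U = {h} — both open, so U is clopen.
  U = {f, h}, X ∖ U = {g} — both open, so U is clopen.
  U = {g, h}, X ∖ U = {f} — both open, so U is clopen.
  U = {f, g, h}, X ∖ U = ∅ — both open, so U is clopen.
Nontrivial clopen(s) exist: e.g. {f}. So (X, τ) is disconnected.
Compute connected components by grouping points that agree on all clopens:
  component: {f}
  component: {g}
  component: {h}


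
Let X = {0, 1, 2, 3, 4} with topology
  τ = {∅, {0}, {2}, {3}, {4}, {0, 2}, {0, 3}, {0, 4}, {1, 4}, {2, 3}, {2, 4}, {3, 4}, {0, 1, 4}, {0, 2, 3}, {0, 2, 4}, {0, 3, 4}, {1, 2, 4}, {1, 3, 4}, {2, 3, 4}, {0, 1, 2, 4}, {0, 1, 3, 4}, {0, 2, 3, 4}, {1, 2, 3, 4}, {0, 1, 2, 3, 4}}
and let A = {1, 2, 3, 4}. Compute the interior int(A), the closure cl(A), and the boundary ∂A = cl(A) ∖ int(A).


int(A) = {1, 2, 3, 4}, cl(A) = {1, 2, 3, 4}, ∂A = ∅.

Closed sets in (X, τ) are complements of opens:
  closed(X, τ) = {∅, {0}, {1}, {2}, {3}, {0, 1}, {0, 2}, {0, 3}, {1, 2}, {1, 3}, {1, 4}, {2, 3}, {0, 1, 2}, {0, 1, 3}, {0, 1, 4}, {0, 2, 3}, {1, 2, 3}, {1, 2, 4}, {1, 3, 4}, {0, 1, 2, 3}, {0, 1, 2, 4}, {0, 1, 3, 4}, {1, 2, 3, 4}, {0, 1, 2, 3, 4}}.
int(A) = ⋃ {U ∈ τ : U ⊆ A}. Opens contained in A: ∅, {2}, {3}, {4}, {1, 4}, {2, 3}, {2, 4}, {3, 4}, {1, 2, 4}, {1, 3, 4}, {2, 3, 4}, {1, 2, 3, 4}.
Taking the union of these: int(A) = {1, 2, 3, 4}.
cl(A) = ⋂ {C closed : A ⊆ C}. Closed sets containing A: {1, 2, 3, 4}, {0, 1, 2, 3, 4}.
Intersecting these: cl(A) = {1, 2, 3, 4}.
∂A = cl(A) ∖ int(A) = {1, 2, 3, 4} ∖ {1, 2, 3, 4} = ∅.


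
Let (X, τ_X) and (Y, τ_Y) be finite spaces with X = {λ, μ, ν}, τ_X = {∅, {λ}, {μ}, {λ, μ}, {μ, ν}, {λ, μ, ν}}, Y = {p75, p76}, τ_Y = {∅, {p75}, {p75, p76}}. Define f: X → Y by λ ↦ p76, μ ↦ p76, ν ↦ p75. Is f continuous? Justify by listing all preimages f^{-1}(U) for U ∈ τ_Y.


f is NOT continuous.

Compute f^{-1}(U) for each U ∈ τ_Y:
  U = ∅: f^{-1}(U) = ∅ ∈ τ_X ✓.
  U = {p75}: f^{-1}(U) = {ν} ∉ τ_X ✗.
  U = {p75, p76}: f^{-1}(U) = {λ, μ, ν} ∈ τ_X ✓.
Found U = {p75} with f^{-1}(U) = {ν} not in τ_X. Therefore f is NOT continuous.


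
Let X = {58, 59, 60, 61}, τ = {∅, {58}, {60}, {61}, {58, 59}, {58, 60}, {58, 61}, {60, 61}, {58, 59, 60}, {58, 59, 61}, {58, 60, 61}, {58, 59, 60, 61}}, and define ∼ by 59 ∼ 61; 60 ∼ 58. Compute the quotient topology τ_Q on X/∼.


X/∼ = {[58=60], [59=61]}; |τ_Q| = 3.

Equivalence classes: [58=60], [59=61].
Quotient map π: X → X/∼ sends 58 ↦ [58=60], 59 ↦ [59=61], 60 ↦ [58=60], 61 ↦ [59=61].
For each subset V ⊆ X/∼, compute π^{-1}(V) ⊆ X and check whether π^{-1}(V) ∈ τ. V is open in τ_Q iff π^{-1}(V) ∈ τ.
  V = {}: π^{-1}(V) = ∅ ∈ τ ✓.
  V = {[58=60]}: π^{-1}(V) = {58, 60} ∈ τ ✓.
  V = {[59=61]}: π^{-1}(V) = {59, 61} ∉ τ ✗.
  V = {[58=60], [59=61]}: π^{-1}(V) = {58, 59, 60, 61} ∈ τ ✓.
Open sets in the quotient: τ_Q = {{}, {[58=60]}, {[58=60], [59=61]}} (3 elements).


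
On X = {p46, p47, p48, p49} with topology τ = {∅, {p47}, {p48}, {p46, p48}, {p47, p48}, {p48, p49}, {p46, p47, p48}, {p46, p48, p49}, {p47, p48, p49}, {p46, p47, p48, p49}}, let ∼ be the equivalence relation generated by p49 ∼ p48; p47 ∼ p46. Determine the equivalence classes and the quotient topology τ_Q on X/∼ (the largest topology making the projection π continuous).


X/∼ = {[p46=p47], [p48=p49]}; |τ_Q| = 3.

Equivalence classes: [p46=p47], [p48=p49].
Quotient map π: X → X/∼ sends p46 ↦ [p46=p47], p47 ↦ [p46=p47], p48 ↦ [p48=p49], p49 ↦ [p48=p49].
For each subset V ⊆ X/∼, compute π^{-1}(V) ⊆ X and check whether π^{-1}(V) ∈ τ. V is open in τ_Q iff π^{-1}(V) ∈ τ.
  V = {}: π^{-1}(V) = ∅ ∈ τ ✓.
  V = {[p46=p47]}: π^{-1}(V) = {p46, p47} ∉ τ ✗.
  V = {[p48=p49]}: π^{-1}(V) = {p48, p49} ∈ τ ✓.
  V = {[p46=p47], [p48=p49]}: π^{-1}(V) = {p46, p47, p48, p49} ∈ τ ✓.
Open sets in the quotient: τ_Q = {{}, {[p48=p49]}, {[p46=p47], [p48=p49]}} (3 elements).


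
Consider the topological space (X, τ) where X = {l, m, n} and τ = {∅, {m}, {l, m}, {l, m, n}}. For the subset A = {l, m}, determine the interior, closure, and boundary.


int(A) = {l, m}, cl(A) = {l, m, n}, ∂A = {n}.

Closed sets in (X, τ) are complements of opens:
  closed(X, τ) = {∅, {n}, {l, n}, {l, m, n}}.
int(A) = ⋃ {U ∈ τ : U ⊆ A}. Opens contained in A: ∅, {m}, {l, m}.
Taking the union of these: int(A) = {l, m}.
cl(A) = ⋂ {C closed : A ⊆ C}. Closed sets containing A: {l, m, n}.
Intersecting these: cl(A) = {l, m, n}.
∂A = cl(A) ∖ int(A) = {l, m, n} ∖ {l, m} = {n}.


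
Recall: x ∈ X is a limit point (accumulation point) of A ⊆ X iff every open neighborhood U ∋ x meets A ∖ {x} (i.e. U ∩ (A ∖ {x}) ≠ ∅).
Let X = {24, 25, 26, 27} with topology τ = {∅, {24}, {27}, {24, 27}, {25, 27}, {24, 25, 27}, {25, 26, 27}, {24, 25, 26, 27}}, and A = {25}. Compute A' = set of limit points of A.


A' = {26}

For each x ∈ X, list the open sets U ∈ τ with x ∈ U, then check whether U ∩ (A ∖ {x}) ≠ ∅ for every such U.
  x = 24: open {24} ∋ x has {24} ∩ (A ∖ {24}) = ∅, so x is NOT a limit point.
  x = 25: open {25, 27} ∋ x has {25, 27} ∩ (A ∖ {25}) = ∅, so x is NOT a limit point.
  x = 26: opens ∋ x are {25, 26, 27}, {24, 25, 26, 27}; each meets A ∖ {26}, so x IS a limit point.
  x = 27: open {27} ∋ x has {27} ∩ (A ∖ {27}) = ∅, so x is NOT a limit point.
Collecting: A' = {26}.


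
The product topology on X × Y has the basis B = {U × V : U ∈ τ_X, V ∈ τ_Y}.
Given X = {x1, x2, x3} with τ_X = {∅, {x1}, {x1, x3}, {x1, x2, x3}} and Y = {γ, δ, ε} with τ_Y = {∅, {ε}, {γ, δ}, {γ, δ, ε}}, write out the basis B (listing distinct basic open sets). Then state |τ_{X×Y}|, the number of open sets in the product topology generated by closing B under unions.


Basis B = {∅ × ∅, {x1} × {ε}, {x1} × {γ, δ}, {x1, x3} × {ε}, {x1} × {γ, δ, ε}, {x1, x2, x3} × {ε}, {x1, x3} × {γ, δ}, {x1, x3} × {γ, δ, ε}, {x1, x2, x3} × {γ, δ}, {x1, x2, x3} × {γ, δ, ε}}; |τ_{X×Y}| = 16.

Enumerate products U × V with U ∈ τ_X, V ∈ τ_Y (deduplicated):
  ∅ × ∅ = {} (∅)
  {x1} × {ε} = {(x1,ε)}
  {x1} × {γ, δ} = {(x1,γ), (x1,δ)}
  {x1, x3} × {ε} = {(x1,ε), (x3,ε)}
  {x1} × {γ, δ, ε} = {(x1,γ), (x1,δ), (x1,ε)}
  {x1, x2, x3} × {ε} = {(x1,ε), (x2,ε), (x3,ε)}
  {x1, x3} × {γ, δ} = {(x1,γ), (x1,δ), (x3,γ), (x3,δ)}
  {x1, x3} × {γ, δ, ε} = {(x1,γ), (x1,δ), (x1,ε), (x3,γ), (x3,δ), (x3,ε)}
  {x1, x2, x3} × {γ, δ} = {(x1,γ), (x1,δ), (x2,γ), (x2,δ), (x3,γ), (x3,δ)}
  {x1, x2, x3} × {γ, δ, ε} = {(x1,γ), (x1,δ), (x1,ε), (x2,γ), (x2,δ), (x2,ε), (x3,γ), (x3,δ), (x3,ε)}
These 10 distinct sets form the basis B.
Close under arbitrary unions to get τ_{X×Y}; counting gives |τ_{X×Y}| = 16.


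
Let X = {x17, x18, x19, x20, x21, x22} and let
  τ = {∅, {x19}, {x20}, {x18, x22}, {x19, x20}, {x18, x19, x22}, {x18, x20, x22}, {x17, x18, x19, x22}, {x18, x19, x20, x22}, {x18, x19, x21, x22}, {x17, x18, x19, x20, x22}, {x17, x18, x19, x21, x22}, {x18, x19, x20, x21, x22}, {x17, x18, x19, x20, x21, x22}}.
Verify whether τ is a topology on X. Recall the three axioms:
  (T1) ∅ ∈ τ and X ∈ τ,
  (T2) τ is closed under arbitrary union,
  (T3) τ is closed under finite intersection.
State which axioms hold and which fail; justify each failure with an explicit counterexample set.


τ IS a topology on X.

Axiom (T1): ∅ ∈ τ? Yes; X ∈ τ? Yes.
Axiom (T2/T3): check pairwise unions and intersections of members of τ.
All pairwise intersections and unions checked — each lies in τ. Therefore τ satisfies (T1), (T2), (T3): it IS a topology on X.


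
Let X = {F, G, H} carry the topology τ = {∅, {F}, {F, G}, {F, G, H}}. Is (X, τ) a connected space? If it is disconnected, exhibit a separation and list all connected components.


(X, τ) is connected.

Find clopen sets (U ∈ τ with X ∖ U ∈ τ):
  U = ∅, X ∖ U = {F, G, H} — both open, so U is clopen.
  U = {F, G, H}, X ∖ U = ∅ — both open, so U is clopen.
Only trivial clopens (∅ and X) exist, so (X, τ) is connected.
Compute connected components by grouping points that agree on all clopens:
  component: {F, G, H}


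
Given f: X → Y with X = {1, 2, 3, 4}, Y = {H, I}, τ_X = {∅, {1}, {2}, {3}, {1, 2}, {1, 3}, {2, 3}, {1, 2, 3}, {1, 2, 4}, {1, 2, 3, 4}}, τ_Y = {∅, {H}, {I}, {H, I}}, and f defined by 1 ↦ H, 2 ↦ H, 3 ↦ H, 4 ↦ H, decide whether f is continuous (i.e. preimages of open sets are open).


f IS continuous.

Compute f^{-1}(U) for each U ∈ τ_Y:
  U = ∅: f^{-1}(U) = ∅ ∈ τ_X ✓.
  U = {H}: f^{-1}(U) = {1, 2, 3, 4} ∈ τ_X ✓.
  U = {I}: f^{-1}(U) = ∅ ∈ τ_X ✓.
  U = {H, I}: f^{-1}(U) = {1, 2, 3, 4} ∈ τ_X ✓.
Every preimage lies in τ_X, so f IS continuous.


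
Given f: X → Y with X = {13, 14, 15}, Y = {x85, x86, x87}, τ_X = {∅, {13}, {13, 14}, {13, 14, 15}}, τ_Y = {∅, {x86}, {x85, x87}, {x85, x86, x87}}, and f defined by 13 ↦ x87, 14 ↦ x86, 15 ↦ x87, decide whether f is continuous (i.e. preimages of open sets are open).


f is NOT continuous.

Compute f^{-1}(U) for each U ∈ τ_Y:
  U = ∅: f^{-1}(U) = ∅ ∈ τ_X ✓.
  U = {x86}: f^{-1}(U) = {14} ∉ τ_X ✗.
  U = {x85, x87}: f^{-1}(U) = {13, 15} ∉ τ_X ✗.
  U = {x85, x86, x87}: f^{-1}(U) = {13, 14, 15} ∈ τ_X ✓.
Found U = {x86} with f^{-1}(U) = {14} not in τ_X. Therefore f is NOT continuous.


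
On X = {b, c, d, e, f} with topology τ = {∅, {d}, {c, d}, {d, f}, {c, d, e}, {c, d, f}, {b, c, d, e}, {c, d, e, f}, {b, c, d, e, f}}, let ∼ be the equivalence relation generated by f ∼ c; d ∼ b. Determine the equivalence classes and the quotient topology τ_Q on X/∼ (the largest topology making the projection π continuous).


X/∼ = {[b=d], [c=f], [e]}; |τ_Q| = 2.

Equivalence classes: [b=d], [c=f], [e].
Quotient map π: X → X/∼ sends b ↦ [b=d], c ↦ [c=f], d ↦ [b=d], e ↦ [e], f ↦ [c=f].
For each subset V ⊆ X/∼, compute π^{-1}(V) ⊆ X and check whether π^{-1}(V) ∈ τ. V is open in τ_Q iff π^{-1}(V) ∈ τ.
  V = {}: π^{-1}(V) = ∅ ∈ τ ✓.
  V = {[b=d]}: π^{-1}(V) = {b, d} ∉ τ ✗.
  V = {[c=f]}: π^{-1}(V) = {c, f} ∉ τ ✗.
  V = {[b=d], [c=f]}: π^{-1}(V) = {b, c, d, f} ∉ τ ✗.
  V = {[e]}: π^{-1}(V) = {e} ∉ τ ✗.
  V = {[b=d], [e]}: π^{-1}(V) = {b, d, e} ∉ τ ✗.
  V = {[c=f], [e]}: π^{-1}(V) = {c, e, f} ∉ τ ✗.
  V = {[b=d], [c=f], [e]}: π^{-1}(V) = {b, c, d, e, f} ∈ τ ✓.
Open sets in the quotient: τ_Q = {{}, {[b=d], [c=f], [e]}} (2 elements).


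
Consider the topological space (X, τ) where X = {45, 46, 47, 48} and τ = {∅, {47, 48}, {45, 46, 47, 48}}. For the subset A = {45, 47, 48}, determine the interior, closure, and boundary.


int(A) = {47, 48}, cl(A) = {45, 46, 47, 48}, ∂A = {45, 46}.

Closed sets in (X, τ) are complements of opens:
  closed(X, τ) = {∅, {45, 46}, {45, 46, 47, 48}}.
int(A) = ⋃ {U ∈ τ : U ⊆ A}. Opens contained in A: ∅, {47, 48}.
Taking the union of these: int(A) = {47, 48}.
cl(A) = ⋂ {C closed : A ⊆ C}. Closed sets containing A: {45, 46, 47, 48}.
Intersecting these: cl(A) = {45, 46, 47, 48}.
∂A = cl(A) ∖ int(A) = {45, 46, 47, 48} ∖ {47, 48} = {45, 46}.


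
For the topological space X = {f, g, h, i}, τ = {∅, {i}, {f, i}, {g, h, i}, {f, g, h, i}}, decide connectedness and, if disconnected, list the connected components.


(X, τ) is connected.

Find clopen sets (U ∈ τ with X ∖ U ∈ τ):
  U = ∅, X ∖ U = {f, g, h, i} — both open, so U is clopen.
  U = {f, g, h, i}, X ∖ U = ∅ — both open, so U is clopen.
Only trivial clopens (∅ and X) exist, so (X, τ) is connected.
Compute connected components by grouping points that agree on all clopens:
  component: {f, g, h, i}


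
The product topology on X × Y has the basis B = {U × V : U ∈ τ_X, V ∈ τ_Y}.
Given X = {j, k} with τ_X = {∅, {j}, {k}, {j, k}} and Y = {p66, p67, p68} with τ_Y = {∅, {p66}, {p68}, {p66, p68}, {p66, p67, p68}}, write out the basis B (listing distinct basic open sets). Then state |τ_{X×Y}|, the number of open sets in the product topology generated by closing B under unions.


Basis B = {∅ × ∅, {j} × {p66}, {j} × {p68}, {k} × {p66}, {k} × {p68}, {j} × {p66, p68}, {j, k} × {p66}, {j, k} × {p68}, {k} × {p66, p68}, {j} × {p66, p67, p68}, {k} × {p66, p67, p68}, {j, k} × {p66, p68}, {j, k} × {p66, p67, p68}}; |τ_{X×Y}| = 25.

Enumerate products U × V with U ∈ τ_X, V ∈ τ_Y (deduplicated):
  ∅ × ∅ = {} (∅)
  {j} × {p66} = {(j,p66)}
  {j} × {p68} = {(j,p68)}
  {k} × {p66} = {(k,p66)}
  {k} × {p68} = {(k,p68)}
  {j} × {p66, p68} = {(j,p66), (j,p68)}
  {j, k} × {p66} = {(j,p66), (k,p66)}
  {j, k} × {p68} = {(j,p68), (k,p68)}
  {k} × {p66, p68} = {(k,p66), (k,p68)}
  {j} × {p66, p67, p68} = {(j,p66), (j,p67), (j,p68)}
  {k} × {p66, p67, p68} = {(k,p66), (k,p67), (k,p68)}
  {j, k} × {p66, p68} = {(j,p66), (j,p68), (k,p66), (k,p68)}
  {j, k} × {p66, p67, p68} = {(j,p66), (j,p67), (j,p68), (k,p66), (k,p67), (k,p68)}
These 13 distinct sets form the basis B.
Close under arbitrary unions to get τ_{X×Y}; counting gives |τ_{X×Y}| = 25.


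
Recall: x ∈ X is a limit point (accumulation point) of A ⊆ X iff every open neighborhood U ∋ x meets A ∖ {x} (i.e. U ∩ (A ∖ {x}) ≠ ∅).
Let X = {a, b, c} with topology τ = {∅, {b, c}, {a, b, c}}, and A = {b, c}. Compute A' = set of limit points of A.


A' = {a, b, c}

For each x ∈ X, list the open sets U ∈ τ with x ∈ U, then check whether U ∩ (A ∖ {x}) ≠ ∅ for every such U.
  x = a: opens ∋ x are {a, b, c}; each meets A ∖ {a}, so x IS a limit point.
  x = b: opens ∋ x are {b, c}, {a, b, c}; each meets A ∖ {b}, so x IS a limit point.
  x = c: opens ∋ x are {b, c}, {a, b, c}; each meets A ∖ {c}, so x IS a limit point.
Collecting: A' = {a, b, c}.


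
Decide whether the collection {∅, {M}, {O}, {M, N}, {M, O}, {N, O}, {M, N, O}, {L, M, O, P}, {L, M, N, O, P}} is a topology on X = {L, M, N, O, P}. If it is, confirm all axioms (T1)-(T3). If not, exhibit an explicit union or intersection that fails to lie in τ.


τ is NOT a topology on X.

Axiom (T1): ∅ ∈ τ? Yes; X ∈ τ? Yes.
Axiom (T2/T3): check pairwise unions and intersections of members of τ.
Counterexample for (T3): {M, N} ∩ {N, O} = {N} ∉ τ. Therefore τ is NOT a topology.


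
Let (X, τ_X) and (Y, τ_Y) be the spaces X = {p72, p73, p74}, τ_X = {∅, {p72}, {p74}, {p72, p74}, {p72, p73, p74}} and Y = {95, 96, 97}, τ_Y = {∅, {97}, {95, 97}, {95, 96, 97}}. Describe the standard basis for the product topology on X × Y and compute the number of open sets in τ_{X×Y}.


Basis B = {∅ × ∅, {p72} × {97}, {p74} × {97}, {p72} × {95, 97}, {p72, p74} × {97}, {p74} × {95, 97}, {p72} × {95, 96, 97}, {p72, p73, p74} × {97}, {p74} × {95, 96, 97}, {p72, p74} × {95, 97}, {p72, p74} × {95, 96, 97}, {p72, p73, p74} × {95, 97}, {p72, p73, p74} × {95, 96, 97}}; |τ_{X×Y}| = 30.

Enumerate products U × V with U ∈ τ_X, V ∈ τ_Y (deduplicated):
  ∅ × ∅ = {} (∅)
  {p72} × {97} = {(p72,97)}
  {p74} × {97} = {(p74,97)}
  {p72} × {95, 97} = {(p72,95), (p72,97)}
  {p72, p74} × {97} = {(p72,97), (p74,97)}
  {p74} × {95, 97} = {(p74,95), (p74,97)}
  {p72} × {95, 96, 97} = {(p72,95), (p72,96), (p72,97)}
  {p72, p73, p74} × {97} = {(p72,97), (p73,97), (p74,97)}
  {p74} × {95, 96, 97} = {(p74,95), (p74,96), (p74,97)}
  {p72, p74} × {95, 97} = {(p72,95), (p72,97), (p74,95), (p74,97)}
  {p72, p74} × {95, 96, 97} = {(p72,95), (p72,96), (p72,97), (p74,95), (p74,96), (p74,97)}
  {p72, p73, p74} × {95, 97} = {(p72,95), (p72,97), (p73,95), (p73,97), (p74,95), (p74,97)}
  {p72, p73, p74} × {95, 96, 97} = {(p72,95), (p72,96), (p72,97), (p73,95), (p73,96), (p73,97), (p74,95), (p74,96), (p74,97)}
These 13 distinct sets form the basis B.
Close under arbitrary unions to get τ_{X×Y}; counting gives |τ_{X×Y}| = 30.


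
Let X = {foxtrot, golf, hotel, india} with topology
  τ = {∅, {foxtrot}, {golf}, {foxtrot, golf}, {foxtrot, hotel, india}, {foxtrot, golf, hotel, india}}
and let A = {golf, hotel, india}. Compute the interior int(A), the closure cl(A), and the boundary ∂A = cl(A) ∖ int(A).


int(A) = {golf}, cl(A) = {golf, hotel, india}, ∂A = {hotel, india}.

Closed sets in (X, τ) are complements of opens:
  closed(X, τ) = {∅, {golf}, {hotel, india}, {foxtrot, hotel, india}, {golf, hotel, india}, {foxtrot, golf, hotel, india}}.
int(A) = ⋃ {U ∈ τ : U ⊆ A}. Opens contained in A: ∅, {golf}.
Taking the union of these: int(A) = {golf}.
cl(A) = ⋂ {C closed : A ⊆ C}. Closed sets containing A: {golf, hotel, india}, {foxtrot, golf, hotel, india}.
Intersecting these: cl(A) = {golf, hotel, india}.
∂A = cl(A) ∖ int(A) = {golf, hotel, india} ∖ {golf} = {hotel, india}.


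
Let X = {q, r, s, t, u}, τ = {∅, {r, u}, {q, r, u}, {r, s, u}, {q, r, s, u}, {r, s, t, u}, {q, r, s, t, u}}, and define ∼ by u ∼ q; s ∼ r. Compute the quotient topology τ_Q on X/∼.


X/∼ = {[q=u], [r=s], [t]}; |τ_Q| = 3.

Equivalence classes: [q=u], [r=s], [t].
Quotient map π: X → X/∼ sends q ↦ [q=u], r ↦ [r=s], s ↦ [r=s], t ↦ [t], u ↦ [q=u].
For each subset V ⊆ X/∼, compute π^{-1}(V) ⊆ X and check whether π^{-1}(V) ∈ τ. V is open in τ_Q iff π^{-1}(V) ∈ τ.
  V = {}: π^{-1}(V) = ∅ ∈ τ ✓.
  V = {[q=u]}: π^{-1}(V) = {q, u} ∉ τ ✗.
  V = {[r=s]}: π^{-1}(V) = {r, s} ∉ τ ✗.
  V = {[q=u], [r=s]}: π^{-1}(V) = {q, r, s, u} ∈ τ ✓.
  V = {[t]}: π^{-1}(V) = {t} ∉ τ ✗.
  V = {[q=u], [t]}: π^{-1}(V) = {q, t, u} ∉ τ ✗.
  V = {[r=s], [t]}: π^{-1}(V) = {r, s, t} ∉ τ ✗.
  V = {[q=u], [r=s], [t]}: π^{-1}(V) = {q, r, s, t, u} ∈ τ ✓.
Open sets in the quotient: τ_Q = {{}, {[q=u], [r=s]}, {[q=u], [r=s], [t]}} (3 elements).


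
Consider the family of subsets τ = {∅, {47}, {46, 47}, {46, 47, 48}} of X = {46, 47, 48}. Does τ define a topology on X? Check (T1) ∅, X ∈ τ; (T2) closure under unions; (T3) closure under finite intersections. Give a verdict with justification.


τ IS a topology on X.

Axiom (T1): ∅ ∈ τ? Yes; X ∈ τ? Yes.
Axiom (T2/T3): check pairwise unions and intersections of members of τ.
All pairwise intersections and unions checked — each lies in τ. Therefore τ satisfies (T1), (T2), (T3): it IS a topology on X.


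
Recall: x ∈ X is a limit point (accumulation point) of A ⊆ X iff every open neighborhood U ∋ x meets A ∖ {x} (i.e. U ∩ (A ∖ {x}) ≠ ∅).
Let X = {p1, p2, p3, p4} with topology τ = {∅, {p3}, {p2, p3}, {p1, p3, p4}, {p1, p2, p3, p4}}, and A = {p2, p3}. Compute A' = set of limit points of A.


A' = {p1, p2, p4}

For each x ∈ X, list the open sets U ∈ τ with x ∈ U, then check whether U ∩ (A ∖ {x}) ≠ ∅ for every such U.
  x = p1: opens ∋ x are {p1, p3, p4}, {p1, p2, p3, p4}; each meets A ∖ {p1}, so x IS a limit point.
  x = p2: opens ∋ x are {p2, p3}, {p1, p2, p3, p4}; each meets A ∖ {p2}, so x IS a limit point.
  x = p3: open {p3} ∋ x has {p3} ∩ (A ∖ {p3}) = ∅, so x is NOT a limit point.
  x = p4: opens ∋ x are {p1, p3, p4}, {p1, p2, p3, p4}; each meets A ∖ {p4}, so x IS a limit point.
Collecting: A' = {p1, p2, p4}.
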